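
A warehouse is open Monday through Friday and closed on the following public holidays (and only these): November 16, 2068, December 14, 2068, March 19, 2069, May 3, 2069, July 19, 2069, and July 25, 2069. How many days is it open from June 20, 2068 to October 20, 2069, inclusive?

342

June 20, 2068 is a Wednesday.
That's 488 days from start to end, counting both.
488 = 7 × 69 + 5, so there are 69 full weeks plus 5 extra days.
Each full week contributes 5 weekdays (Mon–Fri): 69 × 5 = 345.
The 5 extra days are Wednesday, Thursday, Friday, Saturday, Sunday — 3 of them qualify.
Total: 345 + 3 = 348.
Holidays: November 16, 2068 (Fri); December 14, 2068 (Fri); March 19, 2069 (Tue); May 3, 2069 (Fri); July 19, 2069 (Fri); July 25, 2069 (Thu).
All 6 holidays fall on weekdays, so subtract 6.
Business days: 348 − 6 = 342.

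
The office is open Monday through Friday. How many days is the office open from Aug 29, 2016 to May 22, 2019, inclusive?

713

Aug 29, 2016 is a Monday.
From Aug 29, 2016 to May 22, 2019 is 997 days inclusive.
997 = 7 × 142 + 3, so there are 142 full weeks plus 3 extra days.
Each full week contributes 5 weekdays (Mon–Fri): 142 × 5 = 710.
The 3 extra days are Mon, Tue, Wed — 3 of them qualify.
Total: 710 + 3 = 713.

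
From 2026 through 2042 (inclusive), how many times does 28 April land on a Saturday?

3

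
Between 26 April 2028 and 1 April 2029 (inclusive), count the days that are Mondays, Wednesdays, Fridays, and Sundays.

195

26 April 2028 is a Wednesday.
That's 341 days from start to end, counting both.
341 = 7 × 48 + 5, so there are 48 full weeks plus 5 extra days.
Each full week contributes 4 days from the set (Mon, Wed, Fri, Sun): 48 × 4 = 192.
The 5 extra days are Wed, Thu, Fri, Sat, Sun — 3 of them qualify.
Total: 192 + 3 = 195.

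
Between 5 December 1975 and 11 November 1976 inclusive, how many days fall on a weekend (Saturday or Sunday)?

5 December 1975 is a Friday.
From 5 December 1975 to 11 November 1976 is 343 days inclusive.
343 = 7 × 49, so the span is exactly 49 full weeks.
Each full week contributes 2 weekend days (Sat, Sun): 49 × 2 = 98.
Total: 98.

98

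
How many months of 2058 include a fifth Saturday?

A month has five Saturdays exactly when Saturday falls within its first (length − 28) days.
Jan: 31 days, starts Tue → 5 of Tue, Wed, Thu
Feb: 28 days, starts Fri → 5 of (none)
Mar: 31 days, starts Fri → 5 of Fri, Sat, Sun ✓
Apr: 30 days, starts Mon → 5 of Mon, Tue
May: 31 days, starts Wed → 5 of Wed, Thu, Fri
Jun: 30 days, starts Sat → 5 of Sat, Sun ✓
Jul: 31 days, starts Mon → 5 of Mon, Tue, Wed
Aug: 31 days, starts Thu → 5 of Thu, Fri, Sat ✓
Sep: 30 days, starts Sun → 5 of Sun, Mon
Oct: 31 days, starts Tue → 5 of Tue, Wed, Thu
Nov: 30 days, starts Fri → 5 of Fri, Sat ✓
Dec: 31 days, starts Sun → 5 of Sun, Mon, Tue
Months with five Saturdays: Mar, Jun, Aug, Nov.

4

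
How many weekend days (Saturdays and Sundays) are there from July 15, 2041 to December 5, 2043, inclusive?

249

July 15, 2041 is a Monday.
From July 15, 2041 to December 5, 2043 is 874 days inclusive.
874 = 7 × 124 + 6, so there are 124 full weeks plus 6 extra days.
Each full week contributes 2 weekend days (Sat, Sun): 124 × 2 = 248.
The 6 extra days are Monday, Tuesday, Wednesday, Thursday, Friday, Saturday — 1 of them qualifies.
Total: 248 + 1 = 249.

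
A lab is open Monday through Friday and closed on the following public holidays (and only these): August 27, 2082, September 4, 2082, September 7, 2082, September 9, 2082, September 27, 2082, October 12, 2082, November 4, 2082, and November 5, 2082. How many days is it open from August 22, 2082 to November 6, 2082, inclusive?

August 22, 2082 is a Saturday.
The range spans 77 days (inclusive of both endpoints).
77 = 7 × 11, so the span is exactly 11 full weeks.
Each full week contributes 5 weekdays (Mon–Fri): 11 × 5 = 55.
Holidays: August 27, 2082 (Thu); September 4, 2082 (Fri); September 7, 2082 (Mon); September 9, 2082 (Wed); September 27, 2082 (Sun); October 12, 2082 (Mon); November 4, 2082 (Wed); November 5, 2082 (Thu).
7 of the 8 holidays fall on weekdays; the rest are weekends and were already excluded.
Business days: 55 − 7 = 48.

48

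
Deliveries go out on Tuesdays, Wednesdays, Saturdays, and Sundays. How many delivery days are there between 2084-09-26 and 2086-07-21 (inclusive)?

380

2084-09-26 is a Tuesday.
From 2084-09-26 to 2086-07-21 is 664 days inclusive.
664 = 7 × 94 + 6, so there are 94 full weeks plus 6 extra days.
Each full week contributes 4 days from the set (Tue, Wed, Sat, Sun): 94 × 4 = 376.
The 6 extra days are Tue, Wed, Thu, Fri, Sat, Sun — 4 of them qualify.
Total: 376 + 4 = 380.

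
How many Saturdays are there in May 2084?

May 1, 2084 is a Monday.
The range spans 31 days (inclusive of both endpoints).
31 = 7 × 4 + 3, so there are 4 full weeks plus 3 extra days.
Each full week contributes one Saturday: 4 so far.
The 3 extra days are Mon, Tue, Wed — none qualify.
Total: 4 + 0 = 4.

4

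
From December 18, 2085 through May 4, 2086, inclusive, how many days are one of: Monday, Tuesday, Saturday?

59

December 18, 2085 is a Tuesday.
The range spans 138 days (inclusive of both endpoints).
138 = 7 × 19 + 5, so there are 19 full weeks plus 5 extra days.
Each full week contributes 3 days from the set (Mon, Tue, Sat): 19 × 3 = 57.
The 5 extra days are Tue, Wed, Thu, Fri, Sat — 2 of them qualify.
Total: 57 + 2 = 59.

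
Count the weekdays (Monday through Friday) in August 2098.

2098-08-01 is a Friday.
The range spans 31 days (inclusive of both endpoints).
31 = 7 × 4 + 3, so there are 4 full weeks plus 3 extra days.
Each full week contributes 5 weekdays (Mon–Fri): 4 × 5 = 20.
The 3 extra days are Fri, Sat, Sun — 1 of them qualifies.
Total: 20 + 1 = 21.

21 weekdays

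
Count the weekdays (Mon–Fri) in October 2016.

21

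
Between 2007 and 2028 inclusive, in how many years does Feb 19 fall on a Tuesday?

Day of week of February 19 in each year:
2007: Mon, 2008: Tue ✓, 2009: Thu, 2010: Fri, 2011: Sat, 2012: Sun, 2013: Tue ✓, 2014: Wed, 2015: Thu, 2016: Fri, 2017: Sun, 2018: Mon, 2019: Tue ✓, 2020: Wed, 2021: Fri, 2022: Sat, 2023: Sun, 2024: Mon, 2025: Wed, 2026: Thu, 2027: Fri, 2028: Sat
Tuesdays: 2008, 2013, 2019.

3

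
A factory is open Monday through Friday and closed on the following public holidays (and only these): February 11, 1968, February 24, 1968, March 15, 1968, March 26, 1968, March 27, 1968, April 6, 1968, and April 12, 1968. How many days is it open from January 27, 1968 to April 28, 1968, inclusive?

61

January 27, 1968 is a Saturday.
The range spans 93 days (inclusive of both endpoints).
93 = 7 × 13 + 2, so there are 13 full weeks plus 2 extra days.
Each full week contributes 5 weekdays (Mon–Fri): 13 × 5 = 65.
The 2 extra days are Sat, Sun — none qualify.
Total: 65 + 0 = 65.
Holidays: February 11, 1968 (Sun); February 24, 1968 (Sat); March 15, 1968 (Fri); March 26, 1968 (Tue); March 27, 1968 (Wed); April 6, 1968 (Sat); April 12, 1968 (Fri).
4 of the 7 holidays fall on weekdays; the rest are weekends and were already excluded.
Business days: 65 − 4 = 61.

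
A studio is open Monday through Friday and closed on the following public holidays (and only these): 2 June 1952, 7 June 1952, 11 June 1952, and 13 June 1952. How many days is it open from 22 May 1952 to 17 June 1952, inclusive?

16

22 May 1952 is a Thursday.
The range spans 27 days (inclusive of both endpoints).
27 = 7 × 3 + 6, so there are 3 full weeks plus 6 extra days.
Each full week contributes 5 weekdays (Mon–Fri): 3 × 5 = 15.
The 6 extra days are Thursday, Friday, Saturday, Sunday, Monday, Tuesday — 4 of them qualify.
Total: 15 + 4 = 19.
Holidays: 2 June 1952 (Mon); 7 June 1952 (Sat); 11 June 1952 (Wed); 13 June 1952 (Fri).
3 of the 4 holidays fall on weekdays; the rest are weekends and were already excluded.
Business days: 19 − 3 = 16.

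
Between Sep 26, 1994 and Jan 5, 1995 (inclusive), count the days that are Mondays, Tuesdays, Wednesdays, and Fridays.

Sep 26, 1994 is a Monday.
That's 102 days from start to end, counting both.
102 = 7 × 14 + 4, so there are 14 full weeks plus 4 extra days.
Each full week contributes 4 days from the set (Mon, Tue, Wed, Fri): 14 × 4 = 56.
The 4 extra days are Mon, Tue, Wed, Thu — 3 of them qualify.
Total: 56 + 3 = 59.

59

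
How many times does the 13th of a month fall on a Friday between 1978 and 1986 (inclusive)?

Friday-the-13ths by year:
1978: Jan, Oct
1979: Apr, Jul
1980: Jun
1981: Feb, Mar, Nov
1982: Aug
1983: May
1984: Jan, Apr, Jul
1985: Sep, Dec
1986: Jun

16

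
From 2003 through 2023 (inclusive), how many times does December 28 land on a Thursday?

Day of week of December 28 in each year:
2003: Sun, 2004: Tue, 2005: Wed, 2006: Thu ✓, 2007: Fri, 2008: Sun, 2009: Mon, 2010: Tue, 2011: Wed, 2012: Fri, 2013: Sat, 2014: Sun, 2015: Mon, 2016: Wed, 2017: Thu ✓, 2018: Fri, 2019: Sat, 2020: Mon, 2021: Tue, 2022: Wed, 2023: Thu ✓
Thursdays: 2006, 2017, 2023.

3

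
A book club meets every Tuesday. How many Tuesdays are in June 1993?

1993-06-01 is a Tuesday.
That's 30 days from start to end, counting both.
30 = 7 × 4 + 2, so there are 4 full weeks plus 2 extra days.
Each full week contributes one Tuesday: 4 so far.
The 2 extra days are Tuesday, Wednesday — 1 of them qualifies.
Total: 4 + 1 = 5.

5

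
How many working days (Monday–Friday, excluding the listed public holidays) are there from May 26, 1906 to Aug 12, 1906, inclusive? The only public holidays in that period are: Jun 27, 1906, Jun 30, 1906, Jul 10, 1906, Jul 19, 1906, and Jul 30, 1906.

51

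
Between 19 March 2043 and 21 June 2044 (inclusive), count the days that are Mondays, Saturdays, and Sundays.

19 March 2043 is a Thursday.
That's 461 days from start to end, counting both.
461 = 7 × 65 + 6, so there are 65 full weeks plus 6 extra days.
Each full week contributes 3 days from the set (Mon, Sat, Sun): 65 × 3 = 195.
The 6 extra days are Thursday, Friday, Saturday, Sunday, Monday, Tuesday — 3 of them qualify.
Total: 195 + 3 = 198.

198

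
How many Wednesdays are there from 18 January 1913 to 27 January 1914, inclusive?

53

18 January 1913 is a Saturday.
From 18 January 1913 to 27 January 1914 is 375 days inclusive.
375 = 7 × 53 + 4, so there are 53 full weeks plus 4 extra days.
Each full week contributes one Wednesday: 53 so far.
The 4 extra days are Saturday, Sunday, Monday, Tuesday — none qualify.
Total: 53 + 0 = 53.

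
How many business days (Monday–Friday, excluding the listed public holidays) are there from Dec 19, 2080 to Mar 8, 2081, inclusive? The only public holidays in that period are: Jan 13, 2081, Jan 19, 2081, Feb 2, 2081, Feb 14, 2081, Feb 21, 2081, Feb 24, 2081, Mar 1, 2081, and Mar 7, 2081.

52 business days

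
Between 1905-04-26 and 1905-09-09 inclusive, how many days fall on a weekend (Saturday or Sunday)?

39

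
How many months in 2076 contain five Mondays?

4

A month has five Mondays exactly when Monday falls within its first (length − 28) days.
Jan: 31 days, starts Wed → 5 of Wed, Thu, Fri
Feb: 29 days, starts Sat → 5 of Sat
Mar: 31 days, starts Sun → 5 of Sun, Mon, Tue ✓
Apr: 30 days, starts Wed → 5 of Wed, Thu
May: 31 days, starts Fri → 5 of Fri, Sat, Sun
Jun: 30 days, starts Mon → 5 of Mon, Tue ✓
Jul: 31 days, starts Wed → 5 of Wed, Thu, Fri
Aug: 31 days, starts Sat → 5 of Sat, Sun, Mon ✓
Sep: 30 days, starts Tue → 5 of Tue, Wed
Oct: 31 days, starts Thu → 5 of Thu, Fri, Sat
Nov: 30 days, starts Sun → 5 of Sun, Mon ✓
Dec: 31 days, starts Tue → 5 of Tue, Wed, Thu
Months with five Mondays: Mar, Jun, Aug, Nov.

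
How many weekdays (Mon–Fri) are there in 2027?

261

2027-01-01 is a Friday.
From 2027-01-01 to 2027-12-31 is 365 days inclusive.
365 = 7 × 52 + 1, so there are 52 full weeks plus 1 extra day.
Each full week contributes 5 weekdays (Mon–Fri): 52 × 5 = 260.
The 1 extra day is Friday — 1 of them qualifies.
Total: 260 + 1 = 261.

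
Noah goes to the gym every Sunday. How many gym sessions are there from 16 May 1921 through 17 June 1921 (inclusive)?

16 May 1921 is a Monday.
From 16 May 1921 to 17 June 1921 is 33 days inclusive.
33 = 7 × 4 + 5, so there are 4 full weeks plus 5 extra days.
Each full week contributes one Sunday: 4 so far.
The 5 extra days are Monday, Tuesday, Wednesday, Thursday, Friday — none qualify.
Total: 4 + 0 = 4.

4 Sundays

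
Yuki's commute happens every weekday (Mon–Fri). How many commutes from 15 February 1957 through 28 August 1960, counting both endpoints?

921

15 February 1957 is a Friday.
From 15 February 1957 to 28 August 1960 is 1291 days inclusive.
1291 = 7 × 184 + 3, so there are 184 full weeks plus 3 extra days.
Each full week contributes 5 weekdays (Mon–Fri): 184 × 5 = 920.
The 3 extra days are Friday, Saturday, Sunday — 1 of them qualifies.
Total: 920 + 1 = 921.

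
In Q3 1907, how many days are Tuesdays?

July 1, 1907 is a Monday.
From July 1, 1907 to September 30, 1907 is 92 days inclusive.
92 = 7 × 13 + 1, so there are 13 full weeks plus 1 extra day.
Each full week contributes one Tuesday: 13 so far.
The 1 extra day is Mon — none qualify.
Total: 13 + 0 = 13.

13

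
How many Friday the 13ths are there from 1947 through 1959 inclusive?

Friday-the-13ths by year:
1947: Jun
1948: Feb, Aug
1949: May
1950: Jan, Oct
1951: Apr, Jul
1952: Jun
1953: Feb, Mar, Nov
1954: Aug
1955: May
1956: Jan, Apr, Jul
1957: Sep, Dec
1958: Jun
1959: Feb, Mar, Nov

23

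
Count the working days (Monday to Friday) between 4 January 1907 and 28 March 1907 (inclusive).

60 weekdays

4 January 1907 is a Friday.
From 4 January 1907 to 28 March 1907 is 84 days inclusive.
84 = 7 × 12, so the span is exactly 12 full weeks.
Each full week contributes 5 weekdays (Mon–Fri): 12 × 5 = 60.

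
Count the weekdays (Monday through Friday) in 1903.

1903-01-01 is a Thursday.
The range spans 365 days (inclusive of both endpoints).
365 = 7 × 52 + 1, so there are 52 full weeks plus 1 extra day.
Each full week contributes 5 weekdays (Mon–Fri): 52 × 5 = 260.
The 1 extra day is Thursday — 1 of them qualifies.
Total: 260 + 1 = 261.

261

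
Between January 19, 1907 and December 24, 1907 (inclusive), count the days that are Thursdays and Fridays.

96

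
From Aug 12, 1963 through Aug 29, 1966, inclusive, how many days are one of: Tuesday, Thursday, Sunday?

Aug 12, 1963 is a Monday.
From Aug 12, 1963 to Aug 29, 1966 is 1114 days inclusive.
1114 = 7 × 159 + 1, so there are 159 full weeks plus 1 extra day.
Each full week contributes 3 days from the set (Tue, Thu, Sun): 159 × 3 = 477.
The 1 extra day is Monday — none qualify.
Total: 477 + 0 = 477.

477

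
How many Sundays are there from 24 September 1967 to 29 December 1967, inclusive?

24 September 1967 is a Sunday.
From 24 September 1967 to 29 December 1967 is 97 days inclusive.
97 = 7 × 13 + 6, so there are 13 full weeks plus 6 extra days.
Each full week contributes one Sunday: 13 so far.
The 6 extra days are Sun, Mon, Tue, Wed, Thu, Fri — 1 of them qualifies.
Total: 13 + 1 = 14.

14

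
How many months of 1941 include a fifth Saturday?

4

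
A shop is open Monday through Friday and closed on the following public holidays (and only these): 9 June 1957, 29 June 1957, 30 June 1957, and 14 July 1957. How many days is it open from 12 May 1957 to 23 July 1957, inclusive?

12 May 1957 is a Sunday.
That's 73 days from start to end, counting both.
73 = 7 × 10 + 3, so there are 10 full weeks plus 3 extra days.
Each full week contributes 5 weekdays (Mon–Fri): 10 × 5 = 50.
The 3 extra days are Sunday, Monday, Tuesday — 2 of them qualify.
Total: 50 + 2 = 52.
Holidays: 9 June 1957 (Sun); 29 June 1957 (Sat); 30 June 1957 (Sun); 14 July 1957 (Sun).
None of the 4 holidays fall on a weekday, so nothing to subtract.
Business days: 52 − 0 = 52.

52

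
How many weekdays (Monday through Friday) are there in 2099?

261 weekdays

January 1, 2099 is a Thursday.
The range spans 365 days (inclusive of both endpoints).
365 = 7 × 52 + 1, so there are 52 full weeks plus 1 extra day.
Each full week contributes 5 weekdays (Mon–Fri): 52 × 5 = 260.
The 1 extra day is Thursday — 1 of them qualifies.
Total: 260 + 1 = 261.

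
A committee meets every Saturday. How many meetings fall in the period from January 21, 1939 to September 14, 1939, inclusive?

January 21, 1939 is a Saturday.
That's 237 days from start to end, counting both.
237 = 7 × 33 + 6, so there are 33 full weeks plus 6 extra days.
Each full week contributes one Saturday: 33 so far.
The 6 extra days are Saturday, Sunday, Monday, Tuesday, Wednesday, Thursday — 1 of them qualifies.
Total: 33 + 1 = 34.

34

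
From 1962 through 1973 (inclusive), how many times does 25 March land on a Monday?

Day of week of March 25 in each year:
1962: Sun, 1963: Mon ✓, 1964: Wed, 1965: Thu, 1966: Fri, 1967: Sat, 1968: Mon ✓, 1969: Tue, 1970: Wed, 1971: Thu, 1972: Sat, 1973: Sun
Mondays: 1963, 1968.

2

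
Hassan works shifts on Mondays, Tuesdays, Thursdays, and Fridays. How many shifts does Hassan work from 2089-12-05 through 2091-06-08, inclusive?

316

2089-12-05 is a Monday.
That's 551 days from start to end, counting both.
551 = 7 × 78 + 5, so there are 78 full weeks plus 5 extra days.
Each full week contributes 4 days from the set (Mon, Tue, Thu, Fri): 78 × 4 = 312.
The 5 extra days are Mon, Tue, Wed, Thu, Fri — 4 of them qualify.
Total: 312 + 4 = 316.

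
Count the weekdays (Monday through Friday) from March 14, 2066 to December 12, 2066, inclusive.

195

March 14, 2066 is a Sunday.
That's 274 days from start to end, counting both.
274 = 7 × 39 + 1, so there are 39 full weeks plus 1 extra day.
Each full week contributes 5 weekdays (Mon–Fri): 39 × 5 = 195.
The 1 extra day is Sun — none qualify.
Total: 195 + 0 = 195.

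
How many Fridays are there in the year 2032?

1 January 2032 is a Thursday.
From 1 January 2032 to 31 December 2032 is 366 days inclusive.
366 = 7 × 52 + 2, so there are 52 full weeks plus 2 extra days.
Each full week contributes one Friday: 52 so far.
The 2 extra days are Thursday, Friday — 1 of them qualifies.
Total: 52 + 1 = 53.

53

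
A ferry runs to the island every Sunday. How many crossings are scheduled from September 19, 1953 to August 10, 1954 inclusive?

September 19, 1953 is a Saturday.
From September 19, 1953 to August 10, 1954 is 326 days inclusive.
326 = 7 × 46 + 4, so there are 46 full weeks plus 4 extra days.
Each full week contributes one Sunday: 46 so far.
The 4 extra days are Saturday, Sunday, Monday, Tuesday — 1 of them qualifies.
Total: 46 + 1 = 47.

47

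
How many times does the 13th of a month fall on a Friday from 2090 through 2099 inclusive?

Friday-the-13ths by year:
2090: Jan, Oct
2091: Apr, Jul
2092: Jun
2093: Feb, Mar, Nov
2094: Aug
2095: May
2096: Jan, Apr, Jul
2097: Sep, Dec
2098: Jun
2099: Feb, Mar, Nov

19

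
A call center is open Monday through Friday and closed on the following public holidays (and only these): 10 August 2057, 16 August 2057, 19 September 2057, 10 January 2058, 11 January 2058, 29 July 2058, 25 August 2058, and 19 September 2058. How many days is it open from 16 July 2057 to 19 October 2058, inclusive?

323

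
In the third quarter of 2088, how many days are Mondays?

13

July 1, 2088 is a Thursday.
That's 92 days from start to end, counting both.
92 = 7 × 13 + 1, so there are 13 full weeks plus 1 extra day.
Each full week contributes one Monday: 13 so far.
The 1 extra day is Thu — none qualify.
Total: 13 + 0 = 13.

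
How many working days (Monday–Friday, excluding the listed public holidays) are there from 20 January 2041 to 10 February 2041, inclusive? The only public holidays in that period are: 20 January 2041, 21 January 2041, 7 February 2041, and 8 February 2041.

20 January 2041 is a Sunday.
From 20 January 2041 to 10 February 2041 is 22 days inclusive.
22 = 7 × 3 + 1, so there are 3 full weeks plus 1 extra day.
Each full week contributes 5 weekdays (Mon–Fri): 3 × 5 = 15.
The 1 extra day is Sun — none qualify.
Total: 15 + 0 = 15.
Holidays: 20 January 2041 (Sun); 21 January 2041 (Mon); 7 February 2041 (Thu); 8 February 2041 (Fri).
3 of the 4 holidays fall on weekdays; the rest are weekends and were already excluded.
Business days: 15 − 3 = 12.

12 working days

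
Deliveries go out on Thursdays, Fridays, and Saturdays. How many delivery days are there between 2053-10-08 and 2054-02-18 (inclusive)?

57

2053-10-08 is a Wednesday.
From 2053-10-08 to 2054-02-18 is 134 days inclusive.
134 = 7 × 19 + 1, so there are 19 full weeks plus 1 extra day.
Each full week contributes 3 days from the set (Thu, Fri, Sat): 19 × 3 = 57.
The 1 extra day is Wed — none qualify.
Total: 57 + 0 = 57.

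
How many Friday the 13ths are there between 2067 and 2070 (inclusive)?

7

Friday-the-13ths by year:
2067: May
2068: Jan, Apr, Jul
2069: Sep, Dec
2070: Jun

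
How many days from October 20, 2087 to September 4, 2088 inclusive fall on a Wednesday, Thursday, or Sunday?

137

October 20, 2087 is a Monday.
The range spans 321 days (inclusive of both endpoints).
321 = 7 × 45 + 6, so there are 45 full weeks plus 6 extra days.
Each full week contributes 3 days from the set (Wed, Thu, Sun): 45 × 3 = 135.
The 6 extra days are Mon, Tue, Wed, Thu, Fri, Sat — 2 of them qualify.
Total: 135 + 2 = 137.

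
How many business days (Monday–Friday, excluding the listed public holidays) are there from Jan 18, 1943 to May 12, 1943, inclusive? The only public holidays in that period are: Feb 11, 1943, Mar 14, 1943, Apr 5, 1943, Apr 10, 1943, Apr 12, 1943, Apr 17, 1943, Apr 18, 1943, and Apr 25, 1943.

Jan 18, 1943 is a Monday.
The range spans 115 days (inclusive of both endpoints).
115 = 7 × 16 + 3, so there are 16 full weeks plus 3 extra days.
Each full week contributes 5 weekdays (Mon–Fri): 16 × 5 = 80.
The 3 extra days are Mon, Tue, Wed — 3 of them qualify.
Total: 80 + 3 = 83.
Holidays: Feb 11, 1943 (Thu); Mar 14, 1943 (Sun); Apr 5, 1943 (Mon); Apr 10, 1943 (Sat); Apr 12, 1943 (Mon); Apr 17, 1943 (Sat); Apr 18, 1943 (Sun); Apr 25, 1943 (Sun).
3 of the 8 holidays fall on weekdays; the rest are weekends and were already excluded.
Business days: 83 − 3 = 80.

80 business days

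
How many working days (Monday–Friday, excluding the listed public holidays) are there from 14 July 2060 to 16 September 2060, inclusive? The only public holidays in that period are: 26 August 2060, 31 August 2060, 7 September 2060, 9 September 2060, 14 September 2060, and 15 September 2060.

41 working days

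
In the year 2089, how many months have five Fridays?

A month has five Fridays exactly when Friday falls within its first (length − 28) days.
Jan: 31 days, starts Sat → 5 of Sat, Sun, Mon
Feb: 28 days, starts Tue → 5 of (none)
Mar: 31 days, starts Tue → 5 of Tue, Wed, Thu
Apr: 30 days, starts Fri → 5 of Fri, Sat ✓
May: 31 days, starts Sun → 5 of Sun, Mon, Tue
Jun: 30 days, starts Wed → 5 of Wed, Thu
Jul: 31 days, starts Fri → 5 of Fri, Sat, Sun ✓
Aug: 31 days, starts Mon → 5 of Mon, Tue, Wed
Sep: 30 days, starts Thu → 5 of Thu, Fri ✓
Oct: 31 days, starts Sat → 5 of Sat, Sun, Mon
Nov: 30 days, starts Tue → 5 of Tue, Wed
Dec: 31 days, starts Thu → 5 of Thu, Fri, Sat ✓
Months with five Fridays: Apr, Jul, Sep, Dec.

4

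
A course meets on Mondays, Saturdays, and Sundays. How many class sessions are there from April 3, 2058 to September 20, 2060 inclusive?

387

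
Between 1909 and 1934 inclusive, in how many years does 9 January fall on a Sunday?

Day of week of January 9 in each year:
1909: Sat, 1910: Sun ✓, 1911: Mon, 1912: Tue, 1913: Thu, 1914: Fri, 1915: Sat, 1916: Sun ✓, 1917: Tue, 1918: Wed, 1919: Thu, 1920: Fri, 1921: Sun ✓, 1922: Mon, 1923: Tue, 1924: Wed, 1925: Fri, 1926: Sat, 1927: Sun ✓, 1928: Mon, 1929: Wed, 1930: Thu, 1931: Fri, 1932: Sat, 1933: Mon, 1934: Tue
Sundays: 1910, 1916, 1921, 1927.

4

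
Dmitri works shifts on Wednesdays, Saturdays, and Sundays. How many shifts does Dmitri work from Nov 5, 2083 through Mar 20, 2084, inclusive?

Nov 5, 2083 is a Friday.
From Nov 5, 2083 to Mar 20, 2084 is 137 days inclusive.
137 = 7 × 19 + 4, so there are 19 full weeks plus 4 extra days.
Each full week contributes 3 days from the set (Wed, Sat, Sun): 19 × 3 = 57.
The 4 extra days are Fri, Sat, Sun, Mon — 2 of them qualify.
Total: 57 + 2 = 59.

59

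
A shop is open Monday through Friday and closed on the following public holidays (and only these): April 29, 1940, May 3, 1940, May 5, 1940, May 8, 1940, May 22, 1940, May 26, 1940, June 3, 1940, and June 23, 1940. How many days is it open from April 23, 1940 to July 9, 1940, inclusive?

51

April 23, 1940 is a Tuesday.
That's 78 days from start to end, counting both.
78 = 7 × 11 + 1, so there are 11 full weeks plus 1 extra day.
Each full week contributes 5 weekdays (Mon–Fri): 11 × 5 = 55.
The 1 extra day is Tuesday — 1 of them qualifies.
Total: 55 + 1 = 56.
Holidays: April 29, 1940 (Mon); May 3, 1940 (Fri); May 5, 1940 (Sun); May 8, 1940 (Wed); May 22, 1940 (Wed); May 26, 1940 (Sun); June 3, 1940 (Mon); June 23, 1940 (Sun).
5 of the 8 holidays fall on weekdays; the rest are weekends and were already excluded.
Business days: 56 − 5 = 51.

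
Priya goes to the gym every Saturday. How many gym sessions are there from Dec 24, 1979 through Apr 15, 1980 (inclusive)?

16 Saturdays

Dec 24, 1979 is a Monday.
That's 114 days from start to end, counting both.
114 = 7 × 16 + 2, so there are 16 full weeks plus 2 extra days.
Each full week contributes one Saturday: 16 so far.
The 2 extra days are Mon, Tue — none qualify.
Total: 16 + 0 = 16.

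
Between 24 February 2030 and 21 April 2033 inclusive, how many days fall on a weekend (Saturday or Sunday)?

329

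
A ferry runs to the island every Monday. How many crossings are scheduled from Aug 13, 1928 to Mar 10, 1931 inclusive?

135

Aug 13, 1928 is a Monday.
From Aug 13, 1928 to Mar 10, 1931 is 940 days inclusive.
940 = 7 × 134 + 2, so there are 134 full weeks plus 2 extra days.
Each full week contributes one Monday: 134 so far.
The 2 extra days are Monday, Tuesday — 1 of them qualifies.
Total: 134 + 1 = 135.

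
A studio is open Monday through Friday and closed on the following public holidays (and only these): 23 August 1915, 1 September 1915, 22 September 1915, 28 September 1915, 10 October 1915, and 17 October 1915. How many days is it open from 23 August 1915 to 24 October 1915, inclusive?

41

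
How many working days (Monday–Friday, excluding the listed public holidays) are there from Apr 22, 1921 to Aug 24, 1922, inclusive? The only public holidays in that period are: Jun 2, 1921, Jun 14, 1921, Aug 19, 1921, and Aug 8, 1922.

Apr 22, 1921 is a Friday.
The range spans 490 days (inclusive of both endpoints).
490 = 7 × 70, so the span is exactly 70 full weeks.
Each full week contributes 5 weekdays (Mon–Fri): 70 × 5 = 350.
Total: 350.
Holidays: Jun 2, 1921 (Thu); Jun 14, 1921 (Tue); Aug 19, 1921 (Fri); Aug 8, 1922 (Tue).
All 4 holidays fall on weekdays, so subtract 4.
Business days: 350 − 4 = 346.

346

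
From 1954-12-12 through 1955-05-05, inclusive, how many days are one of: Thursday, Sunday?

42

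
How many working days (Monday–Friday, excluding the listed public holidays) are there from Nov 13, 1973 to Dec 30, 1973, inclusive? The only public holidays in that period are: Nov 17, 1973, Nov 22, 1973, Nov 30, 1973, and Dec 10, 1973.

31 working days

Nov 13, 1973 is a Tuesday.
The range spans 48 days (inclusive of both endpoints).
48 = 7 × 6 + 6, so there are 6 full weeks plus 6 extra days.
Each full week contributes 5 weekdays (Mon–Fri): 6 × 5 = 30.
The 6 extra days are Tue, Wed, Thu, Fri, Sat, Sun — 4 of them qualify.
Total: 30 + 4 = 34.
Holidays: Nov 17, 1973 (Sat); Nov 22, 1973 (Thu); Nov 30, 1973 (Fri); Dec 10, 1973 (Mon).
3 of the 4 holidays fall on weekdays; the rest are weekends and were already excluded.
Business days: 34 − 3 = 31.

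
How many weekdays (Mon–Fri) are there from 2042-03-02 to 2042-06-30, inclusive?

2042-03-02 is a Sunday.
The range spans 121 days (inclusive of both endpoints).
121 = 7 × 17 + 2, so there are 17 full weeks plus 2 extra days.
Each full week contributes 5 weekdays (Mon–Fri): 17 × 5 = 85.
The 2 extra days are Sunday, Monday — 1 of them qualifies.
Total: 85 + 1 = 86.

86 weekdays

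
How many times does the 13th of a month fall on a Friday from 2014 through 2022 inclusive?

15

Friday-the-13ths by year:
2014: Jun
2015: Feb, Mar, Nov
2016: May
2017: Jan, Oct
2018: Apr, Jul
2019: Sep, Dec
2020: Mar, Nov
2021: Aug
2022: May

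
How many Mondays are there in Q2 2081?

2081-04-01 is a Tuesday.
That's 91 days from start to end, counting both.
91 = 7 × 13, so the span is exactly 13 full weeks.
Each full week contributes one Monday: 13 so far.

13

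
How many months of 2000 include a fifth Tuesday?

4

A month has five Tuesdays exactly when Tuesday falls within its first (length − 28) days.
Jan: 31 days, starts Sat → 5 of Sat, Sun, Mon
Feb: 29 days, starts Tue → 5 of Tue ✓
Mar: 31 days, starts Wed → 5 of Wed, Thu, Fri
Apr: 30 days, starts Sat → 5 of Sat, Sun
May: 31 days, starts Mon → 5 of Mon, Tue, Wed ✓
Jun: 30 days, starts Thu → 5 of Thu, Fri
Jul: 31 days, starts Sat → 5 of Sat, Sun, Mon
Aug: 31 days, starts Tue → 5 of Tue, Wed, Thu ✓
Sep: 30 days, starts Fri → 5 of Fri, Sat
Oct: 31 days, starts Sun → 5 of Sun, Mon, Tue ✓
Nov: 30 days, starts Wed → 5 of Wed, Thu
Dec: 31 days, starts Fri → 5 of Fri, Sat, Sun
Months with five Tuesdays: Feb, May, Aug, Oct.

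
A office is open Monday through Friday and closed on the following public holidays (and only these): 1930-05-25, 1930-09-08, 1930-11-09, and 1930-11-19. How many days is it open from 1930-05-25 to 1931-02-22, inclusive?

193

1930-05-25 is a Sunday.
That's 274 days from start to end, counting both.
274 = 7 × 39 + 1, so there are 39 full weeks plus 1 extra day.
Each full week contributes 5 weekdays (Mon–Fri): 39 × 5 = 195.
The 1 extra day is Sunday — none qualify.
Total: 195 + 0 = 195.
Holidays: 1930-05-25 (Sun); 1930-09-08 (Mon); 1930-11-09 (Sun); 1930-11-19 (Wed).
2 of the 4 holidays fall on weekdays; the rest are weekends and were already excluded.
Business days: 195 − 2 = 193.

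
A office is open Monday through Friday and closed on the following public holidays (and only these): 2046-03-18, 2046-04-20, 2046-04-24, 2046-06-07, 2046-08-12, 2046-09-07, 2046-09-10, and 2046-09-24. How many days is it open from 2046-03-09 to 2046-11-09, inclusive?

170 business days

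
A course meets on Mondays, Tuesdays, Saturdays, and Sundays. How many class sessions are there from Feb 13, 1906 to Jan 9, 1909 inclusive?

606

Feb 13, 1906 is a Tuesday.
From Feb 13, 1906 to Jan 9, 1909 is 1062 days inclusive.
1062 = 7 × 151 + 5, so there are 151 full weeks plus 5 extra days.
Each full week contributes 4 days from the set (Mon, Tue, Sat, Sun): 151 × 4 = 604.
The 5 extra days are Tue, Wed, Thu, Fri, Sat — 2 of them qualify.
Total: 604 + 2 = 606.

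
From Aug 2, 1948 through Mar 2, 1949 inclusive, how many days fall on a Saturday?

Aug 2, 1948 is a Monday.
That's 213 days from start to end, counting both.
213 = 7 × 30 + 3, so there are 30 full weeks plus 3 extra days.
Each full week contributes one Saturday: 30 so far.
The 3 extra days are Monday, Tuesday, Wednesday — none qualify.
Total: 30 + 0 = 30.

30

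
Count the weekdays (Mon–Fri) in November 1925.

Nov 1, 1925 is a Sunday.
The range spans 30 days (inclusive of both endpoints).
30 = 7 × 4 + 2, so there are 4 full weeks plus 2 extra days.
Each full week contributes 5 weekdays (Mon–Fri): 4 × 5 = 20.
The 2 extra days are Sunday, Monday — 1 of them qualifies.
Total: 20 + 1 = 21.

21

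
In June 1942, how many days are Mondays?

5

Jun 1, 1942 is a Monday.
That's 30 days from start to end, counting both.
30 = 7 × 4 + 2, so there are 4 full weeks plus 2 extra days.
Each full week contributes one Monday: 4 so far.
The 2 extra days are Monday, Tuesday — 1 of them qualifies.
Total: 4 + 1 = 5.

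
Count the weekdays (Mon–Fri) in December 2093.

23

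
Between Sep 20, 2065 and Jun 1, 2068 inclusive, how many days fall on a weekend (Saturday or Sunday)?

Sep 20, 2065 is a Sunday.
The range spans 986 days (inclusive of both endpoints).
986 = 7 × 140 + 6, so there are 140 full weeks plus 6 extra days.
Each full week contributes 2 weekend days (Sat, Sun): 140 × 2 = 280.
The 6 extra days are Sun, Mon, Tue, Wed, Thu, Fri — 1 of them qualifies.
Total: 280 + 1 = 281.

281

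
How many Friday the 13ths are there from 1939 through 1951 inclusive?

Friday-the-13ths by year:
1939: Jan, Oct
1940: Sep, Dec
1941: Jun
1942: Feb, Mar, Nov
1943: Aug
1944: Oct
1945: Apr, Jul
1946: Sep, Dec
1947: Jun
1948: Feb, Aug
1949: May
1950: Jan, Oct
1951: Apr, Jul

22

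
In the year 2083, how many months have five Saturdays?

4

A month has five Saturdays exactly when Saturday falls within its first (length − 28) days.
Jan: 31 days, starts Fri → 5 of Fri, Sat, Sun ✓
Feb: 28 days, starts Mon → 5 of (none)
Mar: 31 days, starts Mon → 5 of Mon, Tue, Wed
Apr: 30 days, starts Thu → 5 of Thu, Fri
May: 31 days, starts Sat → 5 of Sat, Sun, Mon ✓
Jun: 30 days, starts Tue → 5 of Tue, Wed
Jul: 31 days, starts Thu → 5 of Thu, Fri, Sat ✓
Aug: 31 days, starts Sun → 5 of Sun, Mon, Tue
Sep: 30 days, starts Wed → 5 of Wed, Thu
Oct: 31 days, starts Fri → 5 of Fri, Sat, Sun ✓
Nov: 30 days, starts Mon → 5 of Mon, Tue
Dec: 31 days, starts Wed → 5 of Wed, Thu, Fri
Months with five Saturdays: Jan, May, Jul, Oct.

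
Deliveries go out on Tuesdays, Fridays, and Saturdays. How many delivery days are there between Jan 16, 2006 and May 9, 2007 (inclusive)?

Jan 16, 2006 is a Monday.
The range spans 479 days (inclusive of both endpoints).
479 = 7 × 68 + 3, so there are 68 full weeks plus 3 extra days.
Each full week contributes 3 days from the set (Tue, Fri, Sat): 68 × 3 = 204.
The 3 extra days are Monday, Tuesday, Wednesday — 1 of them qualifies.
Total: 204 + 1 = 205.

205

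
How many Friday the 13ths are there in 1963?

The 13th falls on a Friday when the month's 13th has weekday Fri.
Jan 13 is Sun; Feb 13 is Wed; Mar 13 is Wed; Apr 13 is Sat; May 13 is Mon; Jun 13 is Thu; Jul 13 is Sat; Aug 13 is Tue; Sep 13 is Fri ✓; Oct 13 is Sun; Nov 13 is Wed; Dec 13 is Fri ✓.
Friday the 13ths: Sep, Dec.

2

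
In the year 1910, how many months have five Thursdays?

4

A month has five Thursdays exactly when Thursday falls within its first (length − 28) days.
Jan: 31 days, starts Sat → 5 of Sat, Sun, Mon
Feb: 28 days, starts Tue → 5 of (none)
Mar: 31 days, starts Tue → 5 of Tue, Wed, Thu ✓
Apr: 30 days, starts Fri → 5 of Fri, Sat
May: 31 days, starts Sun → 5 of Sun, Mon, Tue
Jun: 30 days, starts Wed → 5 of Wed, Thu ✓
Jul: 31 days, starts Fri → 5 of Fri, Sat, Sun
Aug: 31 days, starts Mon → 5 of Mon, Tue, Wed
Sep: 30 days, starts Thu → 5 of Thu, Fri ✓
Oct: 31 days, starts Sat → 5 of Sat, Sun, Mon
Nov: 30 days, starts Tue → 5 of Tue, Wed
Dec: 31 days, starts Thu → 5 of Thu, Fri, Sat ✓
Months with five Thursdays: Mar, Jun, Sep, Dec.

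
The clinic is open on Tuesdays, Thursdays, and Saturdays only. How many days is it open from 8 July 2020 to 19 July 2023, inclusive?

474

8 July 2020 is a Wednesday.
That's 1107 days from start to end, counting both.
1107 = 7 × 158 + 1, so there are 158 full weeks plus 1 extra day.
Each full week contributes 3 days from the set (Tue, Thu, Sat): 158 × 3 = 474.
The 1 extra day is Wed — none qualify.
Total: 474 + 0 = 474.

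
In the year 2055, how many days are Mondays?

1 January 2055 is a Friday.
That's 365 days from start to end, counting both.
365 = 7 × 52 + 1, so there are 52 full weeks plus 1 extra day.
Each full week contributes one Monday: 52 so far.
The 1 extra day is Fri — none qualify.
Total: 52 + 0 = 52.

52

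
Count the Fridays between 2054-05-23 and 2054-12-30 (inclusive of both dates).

31

2054-05-23 is a Saturday.
The range spans 222 days (inclusive of both endpoints).
222 = 7 × 31 + 5, so there are 31 full weeks plus 5 extra days.
Each full week contributes one Friday: 31 so far.
The 5 extra days are Sat, Sun, Mon, Tue, Wed — none qualify.
Total: 31 + 0 = 31.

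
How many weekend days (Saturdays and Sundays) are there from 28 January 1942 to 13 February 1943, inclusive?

28 January 1942 is a Wednesday.
That's 382 days from start to end, counting both.
382 = 7 × 54 + 4, so there are 54 full weeks plus 4 extra days.
Each full week contributes 2 weekend days (Sat, Sun): 54 × 2 = 108.
The 4 extra days are Wed, Thu, Fri, Sat — 1 of them qualifies.
Total: 108 + 1 = 109.

109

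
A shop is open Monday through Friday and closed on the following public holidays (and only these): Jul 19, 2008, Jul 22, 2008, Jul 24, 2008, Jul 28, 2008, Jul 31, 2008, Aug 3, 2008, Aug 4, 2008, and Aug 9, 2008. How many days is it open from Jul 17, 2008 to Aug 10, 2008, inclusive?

Jul 17, 2008 is a Thursday.
That's 25 days from start to end, counting both.
25 = 7 × 3 + 4, so there are 3 full weeks plus 4 extra days.
Each full week contributes 5 weekdays (Mon–Fri): 3 × 5 = 15.
The 4 extra days are Thu, Fri, Sat, Sun — 2 of them qualify.
Total: 15 + 2 = 17.
Holidays: Jul 19, 2008 (Sat); Jul 22, 2008 (Tue); Jul 24, 2008 (Thu); Jul 28, 2008 (Mon); Jul 31, 2008 (Thu); Aug 3, 2008 (Sun); Aug 4, 2008 (Mon); Aug 9, 2008 (Sat).
5 of the 8 holidays fall on weekdays; the rest are weekends and were already excluded.
Business days: 17 − 5 = 12.

12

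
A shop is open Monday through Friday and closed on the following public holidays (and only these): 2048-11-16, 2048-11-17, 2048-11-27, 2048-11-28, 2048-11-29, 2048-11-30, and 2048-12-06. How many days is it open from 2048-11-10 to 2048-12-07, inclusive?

16 working days

2048-11-10 is a Tuesday.
From 2048-11-10 to 2048-12-07 is 28 days inclusive.
28 = 7 × 4, so the span is exactly 4 full weeks.
Each full week contributes 5 weekdays (Mon–Fri): 4 × 5 = 20.
Total: 20.
Holidays: 2048-11-16 (Mon); 2048-11-17 (Tue); 2048-11-27 (Fri); 2048-11-28 (Sat); 2048-11-29 (Sun); 2048-11-30 (Mon); 2048-12-06 (Sun).
4 of the 7 holidays fall on weekdays; the rest are weekends and were already excluded.
Business days: 20 − 4 = 16.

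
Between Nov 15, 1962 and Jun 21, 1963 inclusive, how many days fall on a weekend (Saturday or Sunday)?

62

Nov 15, 1962 is a Thursday.
The range spans 219 days (inclusive of both endpoints).
219 = 7 × 31 + 2, so there are 31 full weeks plus 2 extra days.
Each full week contributes 2 weekend days (Sat, Sun): 31 × 2 = 62.
The 2 extra days are Thu, Fri — none qualify.
Total: 62 + 0 = 62.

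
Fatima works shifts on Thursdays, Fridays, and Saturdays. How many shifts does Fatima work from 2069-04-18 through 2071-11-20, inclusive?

407

2069-04-18 is a Thursday.
From 2069-04-18 to 2071-11-20 is 947 days inclusive.
947 = 7 × 135 + 2, so there are 135 full weeks plus 2 extra days.
Each full week contributes 3 days from the set (Thu, Fri, Sat): 135 × 3 = 405.
The 2 extra days are Thursday, Friday — 2 of them qualify.
Total: 405 + 2 = 407.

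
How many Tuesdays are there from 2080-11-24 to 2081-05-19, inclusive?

25 Tuesdays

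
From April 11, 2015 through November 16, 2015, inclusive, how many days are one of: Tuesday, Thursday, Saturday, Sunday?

126

April 11, 2015 is a Saturday.
From April 11, 2015 to November 16, 2015 is 220 days inclusive.
220 = 7 × 31 + 3, so there are 31 full weeks plus 3 extra days.
Each full week contributes 4 days from the set (Tue, Thu, Sat, Sun): 31 × 4 = 124.
The 3 extra days are Sat, Sun, Mon — 2 of them qualify.
Total: 124 + 2 = 126.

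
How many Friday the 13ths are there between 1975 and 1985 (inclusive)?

19

Friday-the-13ths by year:
1975: Jun
1976: Feb, Aug
1977: May
1978: Jan, Oct
1979: Apr, Jul
1980: Jun
1981: Feb, Mar, Nov
1982: Aug
1983: May
1984: Jan, Apr, Jul
1985: Sep, Dec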